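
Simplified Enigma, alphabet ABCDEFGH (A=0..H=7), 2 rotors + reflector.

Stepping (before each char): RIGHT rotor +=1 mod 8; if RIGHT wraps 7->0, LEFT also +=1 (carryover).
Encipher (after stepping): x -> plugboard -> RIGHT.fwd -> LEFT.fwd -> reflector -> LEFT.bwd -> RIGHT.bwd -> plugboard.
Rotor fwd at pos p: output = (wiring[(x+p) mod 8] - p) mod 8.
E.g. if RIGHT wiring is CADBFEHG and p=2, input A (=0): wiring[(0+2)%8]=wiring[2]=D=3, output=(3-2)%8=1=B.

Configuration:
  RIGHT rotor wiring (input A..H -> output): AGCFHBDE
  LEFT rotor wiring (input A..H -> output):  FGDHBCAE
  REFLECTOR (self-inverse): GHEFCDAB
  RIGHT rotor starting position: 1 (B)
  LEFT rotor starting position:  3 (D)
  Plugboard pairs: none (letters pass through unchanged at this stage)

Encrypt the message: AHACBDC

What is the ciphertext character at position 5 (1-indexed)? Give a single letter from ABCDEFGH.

Char 1 ('A'): step: R->2, L=3; A->plug->A->R->A->L->E->refl->C->L'->F->R'->C->plug->C
Char 2 ('H'): step: R->3, L=3; H->plug->H->R->H->L->A->refl->G->L'->B->R'->E->plug->E
Char 3 ('A'): step: R->4, L=3; A->plug->A->R->D->L->F->refl->D->L'->G->R'->G->plug->G
Char 4 ('C'): step: R->5, L=3; C->plug->C->R->H->L->A->refl->G->L'->B->R'->E->plug->E
Char 5 ('B'): step: R->6, L=3; B->plug->B->R->G->L->D->refl->F->L'->D->R'->H->plug->H

H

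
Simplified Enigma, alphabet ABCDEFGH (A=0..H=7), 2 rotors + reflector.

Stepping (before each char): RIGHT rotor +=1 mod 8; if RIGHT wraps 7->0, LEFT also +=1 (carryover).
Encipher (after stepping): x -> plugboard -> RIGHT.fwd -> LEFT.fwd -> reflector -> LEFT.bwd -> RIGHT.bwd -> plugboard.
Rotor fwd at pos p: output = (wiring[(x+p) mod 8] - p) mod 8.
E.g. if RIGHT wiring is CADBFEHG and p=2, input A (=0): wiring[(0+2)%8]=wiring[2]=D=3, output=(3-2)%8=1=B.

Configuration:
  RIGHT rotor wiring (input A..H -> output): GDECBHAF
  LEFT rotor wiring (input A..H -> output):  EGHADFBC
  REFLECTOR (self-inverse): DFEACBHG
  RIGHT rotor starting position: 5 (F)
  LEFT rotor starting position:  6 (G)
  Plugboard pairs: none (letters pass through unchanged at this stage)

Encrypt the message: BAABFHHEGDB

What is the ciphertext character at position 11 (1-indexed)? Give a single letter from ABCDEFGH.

Char 1 ('B'): step: R->6, L=6; B->plug->B->R->H->L->H->refl->G->L'->C->R'->A->plug->A
Char 2 ('A'): step: R->7, L=6; A->plug->A->R->G->L->F->refl->B->L'->E->R'->C->plug->C
Char 3 ('A'): step: R->0, L->7 (L advanced); A->plug->A->R->G->L->G->refl->H->L'->C->R'->D->plug->D
Char 4 ('B'): step: R->1, L=7; B->plug->B->R->D->L->A->refl->D->L'->A->R'->D->plug->D
Char 5 ('F'): step: R->2, L=7; F->plug->F->R->D->L->A->refl->D->L'->A->R'->B->plug->B
Char 6 ('H'): step: R->3, L=7; H->plug->H->R->B->L->F->refl->B->L'->E->R'->C->plug->C
Char 7 ('H'): step: R->4, L=7; H->plug->H->R->G->L->G->refl->H->L'->C->R'->E->plug->E
Char 8 ('E'): step: R->5, L=7; E->plug->E->R->G->L->G->refl->H->L'->C->R'->A->plug->A
Char 9 ('G'): step: R->6, L=7; G->plug->G->R->D->L->A->refl->D->L'->A->R'->C->plug->C
Char 10 ('D'): step: R->7, L=7; D->plug->D->R->F->L->E->refl->C->L'->H->R'->B->plug->B
Char 11 ('B'): step: R->0, L->0 (L advanced); B->plug->B->R->D->L->A->refl->D->L'->E->R'->C->plug->C

C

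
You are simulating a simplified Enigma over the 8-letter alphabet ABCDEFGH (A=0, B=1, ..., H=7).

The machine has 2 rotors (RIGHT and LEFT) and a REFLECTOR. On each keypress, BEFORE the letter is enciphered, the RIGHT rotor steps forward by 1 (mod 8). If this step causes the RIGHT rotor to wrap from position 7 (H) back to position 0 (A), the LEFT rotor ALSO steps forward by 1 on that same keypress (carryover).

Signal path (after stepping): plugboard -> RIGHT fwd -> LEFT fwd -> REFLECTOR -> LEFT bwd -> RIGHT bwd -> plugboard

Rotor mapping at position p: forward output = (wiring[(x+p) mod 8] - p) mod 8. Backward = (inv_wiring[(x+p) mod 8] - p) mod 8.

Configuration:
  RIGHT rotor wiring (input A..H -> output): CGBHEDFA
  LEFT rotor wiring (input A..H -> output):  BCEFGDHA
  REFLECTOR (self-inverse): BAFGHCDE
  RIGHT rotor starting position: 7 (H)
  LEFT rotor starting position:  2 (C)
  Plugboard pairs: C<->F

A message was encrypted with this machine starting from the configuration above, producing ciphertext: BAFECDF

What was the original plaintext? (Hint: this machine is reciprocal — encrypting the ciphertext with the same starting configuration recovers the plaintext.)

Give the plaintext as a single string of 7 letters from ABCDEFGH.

Char 1 ('B'): step: R->0, L->3 (L advanced); B->plug->B->R->G->L->H->refl->E->L'->D->R'->F->plug->C
Char 2 ('A'): step: R->1, L=3; A->plug->A->R->F->L->G->refl->D->L'->B->R'->H->plug->H
Char 3 ('F'): step: R->2, L=3; F->plug->C->R->C->L->A->refl->B->L'->H->R'->A->plug->A
Char 4 ('E'): step: R->3, L=3; E->plug->E->R->F->L->G->refl->D->L'->B->R'->B->plug->B
Char 5 ('C'): step: R->4, L=3; C->plug->F->R->C->L->A->refl->B->L'->H->R'->B->plug->B
Char 6 ('D'): step: R->5, L=3; D->plug->D->R->F->L->G->refl->D->L'->B->R'->E->plug->E
Char 7 ('F'): step: R->6, L=3; F->plug->C->R->E->L->F->refl->C->L'->A->R'->D->plug->D

Answer: CHABBED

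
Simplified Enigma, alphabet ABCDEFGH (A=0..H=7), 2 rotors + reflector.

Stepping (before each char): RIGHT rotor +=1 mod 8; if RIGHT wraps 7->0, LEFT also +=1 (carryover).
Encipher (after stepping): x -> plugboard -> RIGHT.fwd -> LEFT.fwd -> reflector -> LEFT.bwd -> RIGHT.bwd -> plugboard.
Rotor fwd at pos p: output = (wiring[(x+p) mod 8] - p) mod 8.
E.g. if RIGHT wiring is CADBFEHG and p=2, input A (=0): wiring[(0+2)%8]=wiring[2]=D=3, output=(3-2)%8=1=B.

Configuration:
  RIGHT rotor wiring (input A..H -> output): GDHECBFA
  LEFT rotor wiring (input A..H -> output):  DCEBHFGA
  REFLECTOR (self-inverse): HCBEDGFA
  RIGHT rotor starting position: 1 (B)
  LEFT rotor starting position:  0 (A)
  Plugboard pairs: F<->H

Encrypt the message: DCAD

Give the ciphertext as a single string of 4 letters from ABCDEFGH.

Char 1 ('D'): step: R->2, L=0; D->plug->D->R->H->L->A->refl->H->L'->E->R'->G->plug->G
Char 2 ('C'): step: R->3, L=0; C->plug->C->R->G->L->G->refl->F->L'->F->R'->E->plug->E
Char 3 ('A'): step: R->4, L=0; A->plug->A->R->G->L->G->refl->F->L'->F->R'->B->plug->B
Char 4 ('D'): step: R->5, L=0; D->plug->D->R->B->L->C->refl->B->L'->D->R'->C->plug->C

Answer: GEBC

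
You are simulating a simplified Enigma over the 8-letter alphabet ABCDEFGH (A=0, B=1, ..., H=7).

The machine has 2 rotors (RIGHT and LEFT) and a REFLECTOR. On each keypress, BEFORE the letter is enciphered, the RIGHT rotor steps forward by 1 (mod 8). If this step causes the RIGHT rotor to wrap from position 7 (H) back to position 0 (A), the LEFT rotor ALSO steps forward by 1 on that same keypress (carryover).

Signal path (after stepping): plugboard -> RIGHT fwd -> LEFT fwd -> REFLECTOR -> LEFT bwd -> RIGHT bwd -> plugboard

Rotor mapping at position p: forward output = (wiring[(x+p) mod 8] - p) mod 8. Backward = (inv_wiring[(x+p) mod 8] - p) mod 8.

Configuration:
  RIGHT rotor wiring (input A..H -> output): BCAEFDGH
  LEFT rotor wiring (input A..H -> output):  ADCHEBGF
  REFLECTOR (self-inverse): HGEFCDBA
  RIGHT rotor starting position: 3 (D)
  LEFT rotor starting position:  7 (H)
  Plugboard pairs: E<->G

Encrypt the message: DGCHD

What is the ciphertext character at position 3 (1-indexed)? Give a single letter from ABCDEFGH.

Char 1 ('D'): step: R->4, L=7; D->plug->D->R->D->L->D->refl->F->L'->F->R'->E->plug->G
Char 2 ('G'): step: R->5, L=7; G->plug->E->R->F->L->F->refl->D->L'->D->R'->F->plug->F
Char 3 ('C'): step: R->6, L=7; C->plug->C->R->D->L->D->refl->F->L'->F->R'->H->plug->H

H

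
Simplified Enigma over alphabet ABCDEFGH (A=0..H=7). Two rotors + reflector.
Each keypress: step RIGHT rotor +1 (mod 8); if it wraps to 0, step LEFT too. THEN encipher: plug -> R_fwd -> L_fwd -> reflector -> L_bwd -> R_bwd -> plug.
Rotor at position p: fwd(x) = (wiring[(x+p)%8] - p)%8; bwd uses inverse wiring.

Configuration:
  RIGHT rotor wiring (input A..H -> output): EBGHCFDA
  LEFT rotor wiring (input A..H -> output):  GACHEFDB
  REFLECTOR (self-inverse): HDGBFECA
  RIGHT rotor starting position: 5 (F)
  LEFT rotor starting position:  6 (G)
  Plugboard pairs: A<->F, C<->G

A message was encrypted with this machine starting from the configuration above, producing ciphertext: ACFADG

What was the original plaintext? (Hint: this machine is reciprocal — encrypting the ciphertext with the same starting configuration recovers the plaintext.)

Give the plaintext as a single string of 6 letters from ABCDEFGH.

Answer: FABHCH

Derivation:
Char 1 ('A'): step: R->6, L=6; A->plug->F->R->B->L->D->refl->B->L'->F->R'->A->plug->F
Char 2 ('C'): step: R->7, L=6; C->plug->G->R->G->L->G->refl->C->L'->D->R'->F->plug->A
Char 3 ('F'): step: R->0, L->7 (L advanced); F->plug->A->R->E->L->A->refl->H->L'->B->R'->B->plug->B
Char 4 ('A'): step: R->1, L=7; A->plug->F->R->C->L->B->refl->D->L'->D->R'->H->plug->H
Char 5 ('D'): step: R->2, L=7; D->plug->D->R->D->L->D->refl->B->L'->C->R'->G->plug->C
Char 6 ('G'): step: R->3, L=7; G->plug->C->R->C->L->B->refl->D->L'->D->R'->H->plug->H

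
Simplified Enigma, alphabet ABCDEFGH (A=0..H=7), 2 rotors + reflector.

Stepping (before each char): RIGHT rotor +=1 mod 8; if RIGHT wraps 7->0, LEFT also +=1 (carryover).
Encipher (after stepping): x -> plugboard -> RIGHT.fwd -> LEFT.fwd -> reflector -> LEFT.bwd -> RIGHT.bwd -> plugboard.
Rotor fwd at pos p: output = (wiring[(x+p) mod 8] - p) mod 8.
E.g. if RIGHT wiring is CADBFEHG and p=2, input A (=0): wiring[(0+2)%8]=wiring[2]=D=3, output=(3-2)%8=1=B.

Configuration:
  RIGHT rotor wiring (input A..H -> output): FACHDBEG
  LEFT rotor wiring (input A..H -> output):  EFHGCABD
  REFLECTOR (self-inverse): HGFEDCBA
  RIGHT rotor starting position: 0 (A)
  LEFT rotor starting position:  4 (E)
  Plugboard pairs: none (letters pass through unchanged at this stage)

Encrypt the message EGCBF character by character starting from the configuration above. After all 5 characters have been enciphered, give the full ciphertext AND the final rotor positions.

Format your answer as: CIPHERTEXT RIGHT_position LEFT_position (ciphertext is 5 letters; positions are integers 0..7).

Char 1 ('E'): step: R->1, L=4; E->plug->E->R->A->L->G->refl->B->L'->F->R'->G->plug->G
Char 2 ('G'): step: R->2, L=4; G->plug->G->R->D->L->H->refl->A->L'->E->R'->F->plug->F
Char 3 ('C'): step: R->3, L=4; C->plug->C->R->G->L->D->refl->E->L'->B->R'->D->plug->D
Char 4 ('B'): step: R->4, L=4; B->plug->B->R->F->L->B->refl->G->L'->A->R'->C->plug->C
Char 5 ('F'): step: R->5, L=4; F->plug->F->R->F->L->B->refl->G->L'->A->R'->D->plug->D
Final: ciphertext=GFDCD, RIGHT=5, LEFT=4

Answer: GFDCD 5 4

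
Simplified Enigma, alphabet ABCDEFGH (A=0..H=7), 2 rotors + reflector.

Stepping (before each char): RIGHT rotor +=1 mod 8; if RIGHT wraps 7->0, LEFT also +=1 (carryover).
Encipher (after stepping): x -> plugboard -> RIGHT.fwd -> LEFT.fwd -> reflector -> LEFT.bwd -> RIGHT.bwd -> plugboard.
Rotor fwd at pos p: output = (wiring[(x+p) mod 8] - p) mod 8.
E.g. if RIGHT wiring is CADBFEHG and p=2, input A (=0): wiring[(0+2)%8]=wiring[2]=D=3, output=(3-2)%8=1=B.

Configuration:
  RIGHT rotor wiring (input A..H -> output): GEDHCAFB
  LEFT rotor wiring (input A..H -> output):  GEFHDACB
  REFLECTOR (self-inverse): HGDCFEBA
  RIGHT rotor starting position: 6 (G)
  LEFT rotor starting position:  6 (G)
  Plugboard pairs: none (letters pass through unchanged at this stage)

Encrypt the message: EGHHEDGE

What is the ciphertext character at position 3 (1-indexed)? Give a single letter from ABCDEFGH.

Char 1 ('E'): step: R->7, L=6; E->plug->E->R->A->L->E->refl->F->L'->G->R'->H->plug->H
Char 2 ('G'): step: R->0, L->7 (L advanced); G->plug->G->R->F->L->E->refl->F->L'->C->R'->E->plug->E
Char 3 ('H'): step: R->1, L=7; H->plug->H->R->F->L->E->refl->F->L'->C->R'->B->plug->B

B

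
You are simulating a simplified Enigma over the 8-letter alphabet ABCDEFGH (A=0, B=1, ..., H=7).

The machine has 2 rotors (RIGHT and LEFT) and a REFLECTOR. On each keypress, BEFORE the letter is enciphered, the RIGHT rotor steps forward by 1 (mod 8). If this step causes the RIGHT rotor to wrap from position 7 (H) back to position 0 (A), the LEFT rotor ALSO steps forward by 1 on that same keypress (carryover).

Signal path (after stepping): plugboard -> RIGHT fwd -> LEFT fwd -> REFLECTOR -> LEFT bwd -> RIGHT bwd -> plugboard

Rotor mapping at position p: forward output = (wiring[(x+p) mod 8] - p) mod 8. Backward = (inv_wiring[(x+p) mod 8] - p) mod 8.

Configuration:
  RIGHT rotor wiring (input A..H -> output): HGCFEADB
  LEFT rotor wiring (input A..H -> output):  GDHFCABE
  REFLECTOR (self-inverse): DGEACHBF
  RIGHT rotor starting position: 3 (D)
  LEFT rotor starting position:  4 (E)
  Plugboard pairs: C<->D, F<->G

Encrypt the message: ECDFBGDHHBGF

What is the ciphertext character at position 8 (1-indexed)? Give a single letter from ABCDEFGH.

Char 1 ('E'): step: R->4, L=4; E->plug->E->R->D->L->A->refl->D->L'->G->R'->G->plug->F
Char 2 ('C'): step: R->5, L=4; C->plug->D->R->C->L->F->refl->H->L'->F->R'->F->plug->G
Char 3 ('D'): step: R->6, L=4; D->plug->C->R->B->L->E->refl->C->L'->E->R'->E->plug->E
Char 4 ('F'): step: R->7, L=4; F->plug->G->R->B->L->E->refl->C->L'->E->R'->H->plug->H
Char 5 ('B'): step: R->0, L->5 (L advanced); B->plug->B->R->G->L->A->refl->D->L'->A->R'->F->plug->G
Char 6 ('G'): step: R->1, L=5; G->plug->F->R->C->L->H->refl->F->L'->H->R'->E->plug->E
Char 7 ('D'): step: R->2, L=5; D->plug->C->R->C->L->H->refl->F->L'->H->R'->F->plug->G
Char 8 ('H'): step: R->3, L=5; H->plug->H->R->H->L->F->refl->H->L'->C->R'->A->plug->A

A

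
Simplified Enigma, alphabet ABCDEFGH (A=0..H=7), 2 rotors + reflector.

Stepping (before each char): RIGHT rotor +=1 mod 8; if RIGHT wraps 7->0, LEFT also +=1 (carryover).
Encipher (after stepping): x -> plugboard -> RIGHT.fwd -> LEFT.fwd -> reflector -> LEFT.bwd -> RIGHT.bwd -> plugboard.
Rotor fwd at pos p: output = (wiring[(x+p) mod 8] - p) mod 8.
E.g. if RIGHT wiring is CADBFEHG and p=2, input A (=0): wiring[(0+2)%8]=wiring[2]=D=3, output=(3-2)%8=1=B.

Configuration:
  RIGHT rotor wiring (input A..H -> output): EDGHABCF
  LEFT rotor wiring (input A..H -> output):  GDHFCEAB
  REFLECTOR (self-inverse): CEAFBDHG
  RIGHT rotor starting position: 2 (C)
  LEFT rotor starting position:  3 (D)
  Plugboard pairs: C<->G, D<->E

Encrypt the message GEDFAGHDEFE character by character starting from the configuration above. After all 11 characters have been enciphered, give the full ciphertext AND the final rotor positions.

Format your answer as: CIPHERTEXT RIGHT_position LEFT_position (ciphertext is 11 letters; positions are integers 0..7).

Answer: CAGADBGBDCC 5 4

Derivation:
Char 1 ('G'): step: R->3, L=3; G->plug->C->R->G->L->A->refl->C->L'->A->R'->G->plug->C
Char 2 ('E'): step: R->4, L=3; E->plug->D->R->B->L->H->refl->G->L'->E->R'->A->plug->A
Char 3 ('D'): step: R->5, L=3; D->plug->E->R->G->L->A->refl->C->L'->A->R'->C->plug->G
Char 4 ('F'): step: R->6, L=3; F->plug->F->R->B->L->H->refl->G->L'->E->R'->A->plug->A
Char 5 ('A'): step: R->7, L=3; A->plug->A->R->G->L->A->refl->C->L'->A->R'->E->plug->D
Char 6 ('G'): step: R->0, L->4 (L advanced); G->plug->C->R->G->L->D->refl->F->L'->D->R'->B->plug->B
Char 7 ('H'): step: R->1, L=4; H->plug->H->R->D->L->F->refl->D->L'->G->R'->C->plug->G
Char 8 ('D'): step: R->2, L=4; D->plug->E->R->A->L->G->refl->H->L'->F->R'->B->plug->B
Char 9 ('E'): step: R->3, L=4; E->plug->D->R->H->L->B->refl->E->L'->C->R'->E->plug->D
Char 10 ('F'): step: R->4, L=4; F->plug->F->R->H->L->B->refl->E->L'->C->R'->G->plug->C
Char 11 ('E'): step: R->5, L=4; E->plug->D->R->H->L->B->refl->E->L'->C->R'->G->plug->C
Final: ciphertext=CAGADBGBDCC, RIGHT=5, LEFT=4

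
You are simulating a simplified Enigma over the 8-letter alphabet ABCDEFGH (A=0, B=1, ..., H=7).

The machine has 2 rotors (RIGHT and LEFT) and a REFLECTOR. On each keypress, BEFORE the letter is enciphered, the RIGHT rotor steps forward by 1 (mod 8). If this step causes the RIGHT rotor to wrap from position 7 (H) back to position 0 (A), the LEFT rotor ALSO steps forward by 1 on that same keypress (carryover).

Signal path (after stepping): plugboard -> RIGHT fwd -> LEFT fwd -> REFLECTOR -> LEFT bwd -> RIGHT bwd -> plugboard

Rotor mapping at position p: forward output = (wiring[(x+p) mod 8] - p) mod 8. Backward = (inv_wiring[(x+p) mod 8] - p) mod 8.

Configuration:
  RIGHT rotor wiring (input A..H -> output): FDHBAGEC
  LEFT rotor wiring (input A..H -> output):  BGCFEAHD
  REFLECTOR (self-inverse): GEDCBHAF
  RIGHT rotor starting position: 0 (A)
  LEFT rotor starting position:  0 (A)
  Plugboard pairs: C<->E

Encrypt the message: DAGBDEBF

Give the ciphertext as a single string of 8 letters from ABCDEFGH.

Char 1 ('D'): step: R->1, L=0; D->plug->D->R->H->L->D->refl->C->L'->C->R'->A->plug->A
Char 2 ('A'): step: R->2, L=0; A->plug->A->R->F->L->A->refl->G->L'->B->R'->H->plug->H
Char 3 ('G'): step: R->3, L=0; G->plug->G->R->A->L->B->refl->E->L'->E->R'->H->plug->H
Char 4 ('B'): step: R->4, L=0; B->plug->B->R->C->L->C->refl->D->L'->H->R'->F->plug->F
Char 5 ('D'): step: R->5, L=0; D->plug->D->R->A->L->B->refl->E->L'->E->R'->G->plug->G
Char 6 ('E'): step: R->6, L=0; E->plug->C->R->H->L->D->refl->C->L'->C->R'->G->plug->G
Char 7 ('B'): step: R->7, L=0; B->plug->B->R->G->L->H->refl->F->L'->D->R'->A->plug->A
Char 8 ('F'): step: R->0, L->1 (L advanced); F->plug->F->R->G->L->C->refl->D->L'->D->R'->B->plug->B

Answer: AHHFGGAB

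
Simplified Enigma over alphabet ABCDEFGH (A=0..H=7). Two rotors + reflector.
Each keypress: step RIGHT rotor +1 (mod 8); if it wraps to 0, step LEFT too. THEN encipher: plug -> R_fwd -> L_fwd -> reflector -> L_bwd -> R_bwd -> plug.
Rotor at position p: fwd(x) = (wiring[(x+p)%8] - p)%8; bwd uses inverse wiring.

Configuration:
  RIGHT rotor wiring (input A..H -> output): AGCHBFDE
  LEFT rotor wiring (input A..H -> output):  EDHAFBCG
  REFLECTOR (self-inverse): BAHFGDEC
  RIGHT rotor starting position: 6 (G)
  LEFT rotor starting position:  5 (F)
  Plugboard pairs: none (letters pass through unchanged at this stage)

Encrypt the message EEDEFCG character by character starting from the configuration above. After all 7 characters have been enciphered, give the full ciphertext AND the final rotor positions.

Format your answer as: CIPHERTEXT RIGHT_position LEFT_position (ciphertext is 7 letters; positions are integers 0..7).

Answer: HHFHBHA 5 6

Derivation:
Char 1 ('E'): step: R->7, L=5; E->plug->E->R->A->L->E->refl->G->L'->E->R'->H->plug->H
Char 2 ('E'): step: R->0, L->6 (L advanced); E->plug->E->R->B->L->A->refl->B->L'->E->R'->H->plug->H
Char 3 ('D'): step: R->1, L=6; D->plug->D->R->A->L->E->refl->G->L'->C->R'->F->plug->F
Char 4 ('E'): step: R->2, L=6; E->plug->E->R->B->L->A->refl->B->L'->E->R'->H->plug->H
Char 5 ('F'): step: R->3, L=6; F->plug->F->R->F->L->C->refl->H->L'->G->R'->B->plug->B
Char 6 ('C'): step: R->4, L=6; C->plug->C->R->H->L->D->refl->F->L'->D->R'->H->plug->H
Char 7 ('G'): step: R->5, L=6; G->plug->G->R->C->L->G->refl->E->L'->A->R'->A->plug->A
Final: ciphertext=HHFHBHA, RIGHT=5, LEFT=6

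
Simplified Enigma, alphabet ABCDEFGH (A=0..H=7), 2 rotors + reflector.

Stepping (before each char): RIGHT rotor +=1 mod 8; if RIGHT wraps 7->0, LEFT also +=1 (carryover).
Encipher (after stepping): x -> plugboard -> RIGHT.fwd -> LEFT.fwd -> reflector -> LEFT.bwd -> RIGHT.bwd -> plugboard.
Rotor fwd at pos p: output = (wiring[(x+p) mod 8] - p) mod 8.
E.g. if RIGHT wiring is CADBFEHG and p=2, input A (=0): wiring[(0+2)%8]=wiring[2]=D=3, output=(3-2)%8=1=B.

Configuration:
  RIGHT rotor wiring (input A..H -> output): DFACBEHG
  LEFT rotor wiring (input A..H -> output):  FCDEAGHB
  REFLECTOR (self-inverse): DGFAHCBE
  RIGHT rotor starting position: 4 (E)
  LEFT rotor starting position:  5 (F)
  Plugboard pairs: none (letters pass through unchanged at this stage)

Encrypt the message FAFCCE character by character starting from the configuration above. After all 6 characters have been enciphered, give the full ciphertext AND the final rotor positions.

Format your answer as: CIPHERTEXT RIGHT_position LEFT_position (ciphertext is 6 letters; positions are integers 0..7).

Answer: AFCBBB 2 6

Derivation:
Char 1 ('F'): step: R->5, L=5; F->plug->F->R->D->L->A->refl->D->L'->H->R'->A->plug->A
Char 2 ('A'): step: R->6, L=5; A->plug->A->R->B->L->C->refl->F->L'->E->R'->F->plug->F
Char 3 ('F'): step: R->7, L=5; F->plug->F->R->C->L->E->refl->H->L'->G->R'->C->plug->C
Char 4 ('C'): step: R->0, L->6 (L advanced); C->plug->C->R->A->L->B->refl->G->L'->F->R'->B->plug->B
Char 5 ('C'): step: R->1, L=6; C->plug->C->R->B->L->D->refl->A->L'->H->R'->B->plug->B
Char 6 ('E'): step: R->2, L=6; E->plug->E->R->F->L->G->refl->B->L'->A->R'->B->plug->B
Final: ciphertext=AFCBBB, RIGHT=2, LEFT=6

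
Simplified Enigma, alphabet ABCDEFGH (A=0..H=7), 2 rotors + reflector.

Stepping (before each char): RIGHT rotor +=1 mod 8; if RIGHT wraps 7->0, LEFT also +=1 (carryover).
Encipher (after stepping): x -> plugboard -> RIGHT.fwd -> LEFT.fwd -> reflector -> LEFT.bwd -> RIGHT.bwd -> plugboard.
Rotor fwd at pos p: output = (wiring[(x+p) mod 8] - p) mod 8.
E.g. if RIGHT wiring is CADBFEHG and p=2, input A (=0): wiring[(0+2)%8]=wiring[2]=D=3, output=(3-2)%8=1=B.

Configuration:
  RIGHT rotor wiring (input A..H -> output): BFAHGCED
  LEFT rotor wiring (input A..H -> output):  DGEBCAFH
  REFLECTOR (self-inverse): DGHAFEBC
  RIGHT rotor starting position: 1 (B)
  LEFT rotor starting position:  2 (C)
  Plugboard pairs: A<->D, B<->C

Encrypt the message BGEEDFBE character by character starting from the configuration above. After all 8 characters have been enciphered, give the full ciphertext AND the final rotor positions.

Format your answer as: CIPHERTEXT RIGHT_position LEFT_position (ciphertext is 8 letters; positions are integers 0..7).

Answer: EDAHBHAF 1 3

Derivation:
Char 1 ('B'): step: R->2, L=2; B->plug->C->R->E->L->D->refl->A->L'->C->R'->E->plug->E
Char 2 ('G'): step: R->3, L=2; G->plug->G->R->C->L->A->refl->D->L'->E->R'->A->plug->D
Char 3 ('E'): step: R->4, L=2; E->plug->E->R->F->L->F->refl->E->L'->H->R'->D->plug->A
Char 4 ('E'): step: R->5, L=2; E->plug->E->R->A->L->C->refl->H->L'->B->R'->H->plug->H
Char 5 ('D'): step: R->6, L=2; D->plug->A->R->G->L->B->refl->G->L'->D->R'->C->plug->B
Char 6 ('F'): step: R->7, L=2; F->plug->F->R->H->L->E->refl->F->L'->F->R'->H->plug->H
Char 7 ('B'): step: R->0, L->3 (L advanced); B->plug->C->R->A->L->G->refl->B->L'->H->R'->D->plug->A
Char 8 ('E'): step: R->1, L=3; E->plug->E->R->B->L->H->refl->C->L'->D->R'->F->plug->F
Final: ciphertext=EDAHBHAF, RIGHT=1, LEFT=3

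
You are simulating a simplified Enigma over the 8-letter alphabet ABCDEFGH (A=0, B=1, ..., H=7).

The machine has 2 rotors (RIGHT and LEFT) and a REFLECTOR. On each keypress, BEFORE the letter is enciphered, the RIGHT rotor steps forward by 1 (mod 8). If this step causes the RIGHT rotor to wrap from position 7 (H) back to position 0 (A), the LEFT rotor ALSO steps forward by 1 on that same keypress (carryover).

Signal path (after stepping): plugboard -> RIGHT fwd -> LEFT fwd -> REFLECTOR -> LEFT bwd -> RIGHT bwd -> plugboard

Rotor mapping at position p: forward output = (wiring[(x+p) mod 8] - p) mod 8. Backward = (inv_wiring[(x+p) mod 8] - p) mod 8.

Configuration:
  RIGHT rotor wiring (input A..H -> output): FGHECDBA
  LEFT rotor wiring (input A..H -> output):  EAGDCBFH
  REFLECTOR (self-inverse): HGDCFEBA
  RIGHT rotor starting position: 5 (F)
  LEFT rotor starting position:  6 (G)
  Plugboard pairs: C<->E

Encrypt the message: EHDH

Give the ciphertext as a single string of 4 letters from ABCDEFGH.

Answer: AAGD

Derivation:
Char 1 ('E'): step: R->6, L=6; E->plug->C->R->H->L->D->refl->C->L'->D->R'->A->plug->A
Char 2 ('H'): step: R->7, L=6; H->plug->H->R->C->L->G->refl->B->L'->B->R'->A->plug->A
Char 3 ('D'): step: R->0, L->7 (L advanced); D->plug->D->R->E->L->E->refl->F->L'->B->R'->G->plug->G
Char 4 ('H'): step: R->1, L=7; H->plug->H->R->E->L->E->refl->F->L'->B->R'->D->plug->D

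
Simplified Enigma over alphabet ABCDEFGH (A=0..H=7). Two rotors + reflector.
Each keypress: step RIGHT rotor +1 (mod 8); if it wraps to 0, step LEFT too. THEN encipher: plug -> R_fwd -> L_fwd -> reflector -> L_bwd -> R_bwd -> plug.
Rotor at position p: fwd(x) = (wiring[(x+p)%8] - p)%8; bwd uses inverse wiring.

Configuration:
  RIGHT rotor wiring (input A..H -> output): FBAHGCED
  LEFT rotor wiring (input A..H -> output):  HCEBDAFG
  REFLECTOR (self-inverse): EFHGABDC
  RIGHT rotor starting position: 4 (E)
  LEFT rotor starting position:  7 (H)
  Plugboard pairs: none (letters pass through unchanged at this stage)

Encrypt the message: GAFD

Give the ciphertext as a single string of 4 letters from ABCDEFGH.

Char 1 ('G'): step: R->5, L=7; G->plug->G->R->C->L->D->refl->G->L'->H->R'->B->plug->B
Char 2 ('A'): step: R->6, L=7; A->plug->A->R->G->L->B->refl->F->L'->D->R'->D->plug->D
Char 3 ('F'): step: R->7, L=7; F->plug->F->R->H->L->G->refl->D->L'->C->R'->C->plug->C
Char 4 ('D'): step: R->0, L->0 (L advanced); D->plug->D->R->H->L->G->refl->D->L'->E->R'->G->plug->G

Answer: BDCG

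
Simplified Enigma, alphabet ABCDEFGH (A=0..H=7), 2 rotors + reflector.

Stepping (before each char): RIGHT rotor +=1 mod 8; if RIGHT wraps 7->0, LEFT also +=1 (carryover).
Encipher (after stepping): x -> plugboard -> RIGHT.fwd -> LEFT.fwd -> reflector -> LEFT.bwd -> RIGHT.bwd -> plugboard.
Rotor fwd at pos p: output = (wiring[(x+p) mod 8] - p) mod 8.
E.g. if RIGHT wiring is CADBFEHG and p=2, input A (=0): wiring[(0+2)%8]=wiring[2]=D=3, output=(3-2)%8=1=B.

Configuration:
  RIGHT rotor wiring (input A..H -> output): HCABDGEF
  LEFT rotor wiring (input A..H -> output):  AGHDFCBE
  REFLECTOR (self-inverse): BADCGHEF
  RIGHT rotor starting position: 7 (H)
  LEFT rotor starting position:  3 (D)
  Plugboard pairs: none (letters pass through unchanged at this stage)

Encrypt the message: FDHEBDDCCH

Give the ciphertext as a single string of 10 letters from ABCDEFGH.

Answer: HBFGABCBBA

Derivation:
Char 1 ('F'): step: R->0, L->4 (L advanced); F->plug->F->R->G->L->D->refl->C->L'->F->R'->H->plug->H
Char 2 ('D'): step: R->1, L=4; D->plug->D->R->C->L->F->refl->H->L'->H->R'->B->plug->B
Char 3 ('H'): step: R->2, L=4; H->plug->H->R->A->L->B->refl->A->L'->D->R'->F->plug->F
Char 4 ('E'): step: R->3, L=4; E->plug->E->R->C->L->F->refl->H->L'->H->R'->G->plug->G
Char 5 ('B'): step: R->4, L=4; B->plug->B->R->C->L->F->refl->H->L'->H->R'->A->plug->A
Char 6 ('D'): step: R->5, L=4; D->plug->D->R->C->L->F->refl->H->L'->H->R'->B->plug->B
Char 7 ('D'): step: R->6, L=4; D->plug->D->R->E->L->E->refl->G->L'->B->R'->C->plug->C
Char 8 ('C'): step: R->7, L=4; C->plug->C->R->D->L->A->refl->B->L'->A->R'->B->plug->B
Char 9 ('C'): step: R->0, L->5 (L advanced); C->plug->C->R->A->L->F->refl->H->L'->C->R'->B->plug->B
Char 10 ('H'): step: R->1, L=5; H->plug->H->R->G->L->G->refl->E->L'->B->R'->A->plug->A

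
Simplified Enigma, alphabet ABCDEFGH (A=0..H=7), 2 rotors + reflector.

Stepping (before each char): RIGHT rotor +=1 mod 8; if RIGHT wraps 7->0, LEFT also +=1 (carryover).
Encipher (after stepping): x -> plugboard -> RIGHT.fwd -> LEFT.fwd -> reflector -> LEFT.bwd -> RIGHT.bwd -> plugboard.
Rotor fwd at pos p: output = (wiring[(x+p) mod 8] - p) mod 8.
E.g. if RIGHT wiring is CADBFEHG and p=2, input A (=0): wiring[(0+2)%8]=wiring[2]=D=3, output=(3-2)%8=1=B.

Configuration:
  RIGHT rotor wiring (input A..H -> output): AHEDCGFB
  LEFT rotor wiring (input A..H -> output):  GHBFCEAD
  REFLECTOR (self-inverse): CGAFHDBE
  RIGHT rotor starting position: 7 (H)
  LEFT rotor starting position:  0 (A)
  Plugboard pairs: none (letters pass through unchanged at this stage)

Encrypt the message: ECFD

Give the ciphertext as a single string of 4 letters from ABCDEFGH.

Answer: GEDF

Derivation:
Char 1 ('E'): step: R->0, L->1 (L advanced); E->plug->E->R->C->L->E->refl->H->L'->F->R'->G->plug->G
Char 2 ('C'): step: R->1, L=1; C->plug->C->R->C->L->E->refl->H->L'->F->R'->E->plug->E
Char 3 ('F'): step: R->2, L=1; F->plug->F->R->H->L->F->refl->D->L'->E->R'->D->plug->D
Char 4 ('D'): step: R->3, L=1; D->plug->D->R->C->L->E->refl->H->L'->F->R'->F->plug->F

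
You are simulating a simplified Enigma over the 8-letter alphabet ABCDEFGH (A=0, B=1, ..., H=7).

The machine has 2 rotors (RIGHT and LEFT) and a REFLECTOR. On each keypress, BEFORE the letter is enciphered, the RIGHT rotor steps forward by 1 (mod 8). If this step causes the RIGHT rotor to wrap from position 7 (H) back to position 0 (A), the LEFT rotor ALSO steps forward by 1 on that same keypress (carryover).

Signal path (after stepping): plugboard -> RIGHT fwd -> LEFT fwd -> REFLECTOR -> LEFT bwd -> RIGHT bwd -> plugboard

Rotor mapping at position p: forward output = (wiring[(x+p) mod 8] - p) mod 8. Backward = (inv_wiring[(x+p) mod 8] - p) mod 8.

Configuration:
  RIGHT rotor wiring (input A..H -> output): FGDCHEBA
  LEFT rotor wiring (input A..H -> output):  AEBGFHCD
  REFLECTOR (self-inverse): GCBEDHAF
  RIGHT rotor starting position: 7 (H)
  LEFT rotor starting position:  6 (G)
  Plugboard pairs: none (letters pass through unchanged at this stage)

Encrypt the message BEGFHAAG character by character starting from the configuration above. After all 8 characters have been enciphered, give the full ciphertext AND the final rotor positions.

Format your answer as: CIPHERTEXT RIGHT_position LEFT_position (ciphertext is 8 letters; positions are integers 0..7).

Char 1 ('B'): step: R->0, L->7 (L advanced); B->plug->B->R->G->L->A->refl->G->L'->F->R'->A->plug->A
Char 2 ('E'): step: R->1, L=7; E->plug->E->R->D->L->C->refl->B->L'->B->R'->C->plug->C
Char 3 ('G'): step: R->2, L=7; G->plug->G->R->D->L->C->refl->B->L'->B->R'->A->plug->A
Char 4 ('F'): step: R->3, L=7; F->plug->F->R->C->L->F->refl->H->L'->E->R'->B->plug->B
Char 5 ('H'): step: R->4, L=7; H->plug->H->R->G->L->A->refl->G->L'->F->R'->C->plug->C
Char 6 ('A'): step: R->5, L=7; A->plug->A->R->H->L->D->refl->E->L'->A->R'->D->plug->D
Char 7 ('A'): step: R->6, L=7; A->plug->A->R->D->L->C->refl->B->L'->B->R'->G->plug->G
Char 8 ('G'): step: R->7, L=7; G->plug->G->R->F->L->G->refl->A->L'->G->R'->B->plug->B
Final: ciphertext=ACABCDGB, RIGHT=7, LEFT=7

Answer: ACABCDGB 7 7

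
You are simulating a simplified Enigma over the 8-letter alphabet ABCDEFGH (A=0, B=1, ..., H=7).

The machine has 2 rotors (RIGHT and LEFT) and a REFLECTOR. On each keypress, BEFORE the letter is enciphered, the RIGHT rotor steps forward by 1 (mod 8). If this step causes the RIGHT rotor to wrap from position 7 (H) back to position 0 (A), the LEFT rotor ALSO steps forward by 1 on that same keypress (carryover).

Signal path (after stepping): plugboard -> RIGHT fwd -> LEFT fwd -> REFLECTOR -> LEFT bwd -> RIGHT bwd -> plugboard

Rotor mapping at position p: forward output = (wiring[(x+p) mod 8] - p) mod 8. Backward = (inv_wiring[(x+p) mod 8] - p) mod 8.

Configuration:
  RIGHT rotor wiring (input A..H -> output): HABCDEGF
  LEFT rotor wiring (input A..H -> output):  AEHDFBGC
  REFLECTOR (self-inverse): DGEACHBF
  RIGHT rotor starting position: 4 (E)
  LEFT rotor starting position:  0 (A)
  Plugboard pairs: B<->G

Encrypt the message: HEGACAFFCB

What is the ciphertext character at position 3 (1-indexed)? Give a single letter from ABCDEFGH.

Char 1 ('H'): step: R->5, L=0; H->plug->H->R->G->L->G->refl->B->L'->F->R'->G->plug->B
Char 2 ('E'): step: R->6, L=0; E->plug->E->R->D->L->D->refl->A->L'->A->R'->A->plug->A
Char 3 ('G'): step: R->7, L=0; G->plug->B->R->A->L->A->refl->D->L'->D->R'->E->plug->E

E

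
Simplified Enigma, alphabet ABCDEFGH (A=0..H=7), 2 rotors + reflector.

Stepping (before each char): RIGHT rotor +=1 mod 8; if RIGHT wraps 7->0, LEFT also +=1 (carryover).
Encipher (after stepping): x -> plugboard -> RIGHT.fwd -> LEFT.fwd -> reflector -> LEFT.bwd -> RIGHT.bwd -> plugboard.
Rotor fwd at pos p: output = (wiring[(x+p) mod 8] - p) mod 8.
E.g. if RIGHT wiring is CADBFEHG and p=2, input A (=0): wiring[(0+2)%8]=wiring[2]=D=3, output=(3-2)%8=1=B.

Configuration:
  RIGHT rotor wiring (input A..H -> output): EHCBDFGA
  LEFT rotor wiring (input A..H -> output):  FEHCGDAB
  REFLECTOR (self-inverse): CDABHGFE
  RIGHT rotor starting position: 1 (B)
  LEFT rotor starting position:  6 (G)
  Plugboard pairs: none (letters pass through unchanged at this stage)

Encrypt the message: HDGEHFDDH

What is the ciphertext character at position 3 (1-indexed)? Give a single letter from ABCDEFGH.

Char 1 ('H'): step: R->2, L=6; H->plug->H->R->F->L->E->refl->H->L'->C->R'->G->plug->G
Char 2 ('D'): step: R->3, L=6; D->plug->D->R->D->L->G->refl->F->L'->H->R'->H->plug->H
Char 3 ('G'): step: R->4, L=6; G->plug->G->R->G->L->A->refl->C->L'->A->R'->E->plug->E

E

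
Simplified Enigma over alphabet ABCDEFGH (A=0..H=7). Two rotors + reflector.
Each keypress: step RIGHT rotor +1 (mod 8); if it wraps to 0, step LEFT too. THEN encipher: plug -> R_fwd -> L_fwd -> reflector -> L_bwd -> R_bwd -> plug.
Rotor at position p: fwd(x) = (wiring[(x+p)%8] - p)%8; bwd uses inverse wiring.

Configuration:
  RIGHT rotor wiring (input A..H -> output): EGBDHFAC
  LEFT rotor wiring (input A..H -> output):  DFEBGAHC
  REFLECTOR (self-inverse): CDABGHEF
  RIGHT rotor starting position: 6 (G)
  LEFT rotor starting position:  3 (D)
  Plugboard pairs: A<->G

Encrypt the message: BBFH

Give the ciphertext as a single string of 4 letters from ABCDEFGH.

Char 1 ('B'): step: R->7, L=3; B->plug->B->R->F->L->A->refl->C->L'->G->R'->G->plug->A
Char 2 ('B'): step: R->0, L->4 (L advanced); B->plug->B->R->G->L->A->refl->C->L'->A->R'->G->plug->A
Char 3 ('F'): step: R->1, L=4; F->plug->F->R->H->L->F->refl->H->L'->E->R'->E->plug->E
Char 4 ('H'): step: R->2, L=4; H->plug->H->R->E->L->H->refl->F->L'->H->R'->A->plug->G

Answer: AAEG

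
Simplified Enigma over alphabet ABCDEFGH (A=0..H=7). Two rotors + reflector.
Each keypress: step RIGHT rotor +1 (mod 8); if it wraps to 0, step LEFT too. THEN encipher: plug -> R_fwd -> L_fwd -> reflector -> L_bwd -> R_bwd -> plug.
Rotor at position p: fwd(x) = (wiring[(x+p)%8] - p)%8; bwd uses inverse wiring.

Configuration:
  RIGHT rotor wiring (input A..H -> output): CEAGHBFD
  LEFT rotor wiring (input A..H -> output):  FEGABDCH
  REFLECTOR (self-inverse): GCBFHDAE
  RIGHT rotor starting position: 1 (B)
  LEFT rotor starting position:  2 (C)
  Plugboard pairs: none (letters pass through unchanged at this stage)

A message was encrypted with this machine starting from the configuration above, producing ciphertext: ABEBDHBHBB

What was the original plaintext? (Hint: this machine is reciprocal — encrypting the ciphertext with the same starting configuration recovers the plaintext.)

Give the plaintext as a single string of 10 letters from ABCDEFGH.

Answer: CGBHBCHGEA

Derivation:
Char 1 ('A'): step: R->2, L=2; A->plug->A->R->G->L->D->refl->F->L'->F->R'->C->plug->C
Char 2 ('B'): step: R->3, L=2; B->plug->B->R->E->L->A->refl->G->L'->B->R'->G->plug->G
Char 3 ('E'): step: R->4, L=2; E->plug->E->R->G->L->D->refl->F->L'->F->R'->B->plug->B
Char 4 ('B'): step: R->5, L=2; B->plug->B->R->A->L->E->refl->H->L'->C->R'->H->plug->H
Char 5 ('D'): step: R->6, L=2; D->plug->D->R->G->L->D->refl->F->L'->F->R'->B->plug->B
Char 6 ('H'): step: R->7, L=2; H->plug->H->R->G->L->D->refl->F->L'->F->R'->C->plug->C
Char 7 ('B'): step: R->0, L->3 (L advanced); B->plug->B->R->E->L->E->refl->H->L'->D->R'->H->plug->H
Char 8 ('H'): step: R->1, L=3; H->plug->H->R->B->L->G->refl->A->L'->C->R'->G->plug->G
Char 9 ('B'): step: R->2, L=3; B->plug->B->R->E->L->E->refl->H->L'->D->R'->E->plug->E
Char 10 ('B'): step: R->3, L=3; B->plug->B->R->E->L->E->refl->H->L'->D->R'->A->plug->A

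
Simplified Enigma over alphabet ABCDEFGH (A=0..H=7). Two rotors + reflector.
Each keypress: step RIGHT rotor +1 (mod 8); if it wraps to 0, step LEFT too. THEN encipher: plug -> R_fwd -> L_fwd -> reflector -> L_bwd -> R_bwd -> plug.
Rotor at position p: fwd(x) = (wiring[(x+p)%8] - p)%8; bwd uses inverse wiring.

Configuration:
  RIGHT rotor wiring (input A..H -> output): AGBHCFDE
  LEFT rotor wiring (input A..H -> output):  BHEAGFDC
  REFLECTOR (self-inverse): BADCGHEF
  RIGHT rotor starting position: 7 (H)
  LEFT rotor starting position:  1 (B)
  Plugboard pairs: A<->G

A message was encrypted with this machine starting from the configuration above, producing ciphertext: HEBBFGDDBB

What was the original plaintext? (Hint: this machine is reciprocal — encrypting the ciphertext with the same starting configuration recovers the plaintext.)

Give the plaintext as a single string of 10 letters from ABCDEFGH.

Char 1 ('H'): step: R->0, L->2 (L advanced); H->plug->H->R->E->L->B->refl->A->L'->F->R'->F->plug->F
Char 2 ('E'): step: R->1, L=2; E->plug->E->R->E->L->B->refl->A->L'->F->R'->A->plug->G
Char 3 ('B'): step: R->2, L=2; B->plug->B->R->F->L->A->refl->B->L'->E->R'->H->plug->H
Char 4 ('B'): step: R->3, L=2; B->plug->B->R->H->L->F->refl->H->L'->G->R'->H->plug->H
Char 5 ('F'): step: R->4, L=2; F->plug->F->R->C->L->E->refl->G->L'->B->R'->B->plug->B
Char 6 ('G'): step: R->5, L=2; G->plug->A->R->A->L->C->refl->D->L'->D->R'->D->plug->D
Char 7 ('D'): step: R->6, L=2; D->plug->D->R->A->L->C->refl->D->L'->D->R'->E->plug->E
Char 8 ('D'): step: R->7, L=2; D->plug->D->R->C->L->E->refl->G->L'->B->R'->B->plug->B
Char 9 ('B'): step: R->0, L->3 (L advanced); B->plug->B->R->G->L->E->refl->G->L'->F->R'->F->plug->F
Char 10 ('B'): step: R->1, L=3; B->plug->B->R->A->L->F->refl->H->L'->E->R'->E->plug->E

Answer: FGHHBDEBFE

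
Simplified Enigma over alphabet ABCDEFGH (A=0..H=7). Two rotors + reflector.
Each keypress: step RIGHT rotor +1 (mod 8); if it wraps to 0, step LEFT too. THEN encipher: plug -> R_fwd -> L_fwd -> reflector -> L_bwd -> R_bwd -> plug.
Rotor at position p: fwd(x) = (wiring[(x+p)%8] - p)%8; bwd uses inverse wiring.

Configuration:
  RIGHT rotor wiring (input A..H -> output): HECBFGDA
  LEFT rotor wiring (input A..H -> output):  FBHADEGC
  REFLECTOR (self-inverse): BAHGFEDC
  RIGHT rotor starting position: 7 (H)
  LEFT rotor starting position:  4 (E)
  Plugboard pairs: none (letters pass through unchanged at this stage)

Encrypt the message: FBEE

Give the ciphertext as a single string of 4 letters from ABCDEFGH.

Char 1 ('F'): step: R->0, L->5 (L advanced); F->plug->F->R->G->L->D->refl->G->L'->H->R'->A->plug->A
Char 2 ('B'): step: R->1, L=5; B->plug->B->R->B->L->B->refl->A->L'->D->R'->A->plug->A
Char 3 ('E'): step: R->2, L=5; E->plug->E->R->B->L->B->refl->A->L'->D->R'->C->plug->C
Char 4 ('E'): step: R->3, L=5; E->plug->E->R->F->L->C->refl->H->L'->A->R'->D->plug->D

Answer: AACD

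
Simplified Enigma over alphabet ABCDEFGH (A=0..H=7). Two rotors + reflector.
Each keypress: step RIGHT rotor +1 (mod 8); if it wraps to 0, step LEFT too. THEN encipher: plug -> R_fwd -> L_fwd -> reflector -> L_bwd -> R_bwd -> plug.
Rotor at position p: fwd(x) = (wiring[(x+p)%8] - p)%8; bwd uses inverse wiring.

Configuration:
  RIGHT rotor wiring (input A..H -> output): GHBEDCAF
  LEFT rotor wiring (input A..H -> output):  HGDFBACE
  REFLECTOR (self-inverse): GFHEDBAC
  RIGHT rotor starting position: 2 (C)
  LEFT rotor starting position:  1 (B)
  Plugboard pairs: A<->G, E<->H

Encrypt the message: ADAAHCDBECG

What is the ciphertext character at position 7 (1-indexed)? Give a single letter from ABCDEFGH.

Char 1 ('A'): step: R->3, L=1; A->plug->G->R->E->L->H->refl->C->L'->B->R'->A->plug->G
Char 2 ('D'): step: R->4, L=1; D->plug->D->R->B->L->C->refl->H->L'->E->R'->C->plug->C
Char 3 ('A'): step: R->5, L=1; A->plug->G->R->H->L->G->refl->A->L'->D->R'->B->plug->B
Char 4 ('A'): step: R->6, L=1; A->plug->G->R->F->L->B->refl->F->L'->A->R'->C->plug->C
Char 5 ('H'): step: R->7, L=1; H->plug->E->R->F->L->B->refl->F->L'->A->R'->C->plug->C
Char 6 ('C'): step: R->0, L->2 (L advanced); C->plug->C->R->B->L->D->refl->E->L'->H->R'->B->plug->B
Char 7 ('D'): step: R->1, L=2; D->plug->D->R->C->L->H->refl->C->L'->F->R'->H->plug->E

E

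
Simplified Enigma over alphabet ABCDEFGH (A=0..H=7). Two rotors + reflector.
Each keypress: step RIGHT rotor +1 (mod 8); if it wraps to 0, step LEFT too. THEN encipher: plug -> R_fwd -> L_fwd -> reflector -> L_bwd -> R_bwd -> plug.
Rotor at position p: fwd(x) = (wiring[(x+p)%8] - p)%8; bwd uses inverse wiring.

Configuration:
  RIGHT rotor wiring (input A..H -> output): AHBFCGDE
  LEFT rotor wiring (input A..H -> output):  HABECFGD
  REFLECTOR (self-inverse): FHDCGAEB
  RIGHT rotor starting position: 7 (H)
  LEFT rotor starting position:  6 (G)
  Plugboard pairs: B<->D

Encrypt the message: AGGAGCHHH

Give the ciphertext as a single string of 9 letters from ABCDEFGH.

Answer: FECDFEDDD

Derivation:
Char 1 ('A'): step: R->0, L->7 (L advanced); A->plug->A->R->A->L->E->refl->G->L'->G->R'->F->plug->F
Char 2 ('G'): step: R->1, L=7; G->plug->G->R->D->L->C->refl->D->L'->F->R'->E->plug->E
Char 3 ('G'): step: R->2, L=7; G->plug->G->R->G->L->G->refl->E->L'->A->R'->C->plug->C
Char 4 ('A'): step: R->3, L=7; A->plug->A->R->C->L->B->refl->H->L'->H->R'->B->plug->D
Char 5 ('G'): step: R->4, L=7; G->plug->G->R->F->L->D->refl->C->L'->D->R'->F->plug->F
Char 6 ('C'): step: R->5, L=7; C->plug->C->R->H->L->H->refl->B->L'->C->R'->E->plug->E
Char 7 ('H'): step: R->6, L=7; H->plug->H->R->A->L->E->refl->G->L'->G->R'->B->plug->D
Char 8 ('H'): step: R->7, L=7; H->plug->H->R->E->L->F->refl->A->L'->B->R'->B->plug->D
Char 9 ('H'): step: R->0, L->0 (L advanced); H->plug->H->R->E->L->C->refl->D->L'->H->R'->B->plug->D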